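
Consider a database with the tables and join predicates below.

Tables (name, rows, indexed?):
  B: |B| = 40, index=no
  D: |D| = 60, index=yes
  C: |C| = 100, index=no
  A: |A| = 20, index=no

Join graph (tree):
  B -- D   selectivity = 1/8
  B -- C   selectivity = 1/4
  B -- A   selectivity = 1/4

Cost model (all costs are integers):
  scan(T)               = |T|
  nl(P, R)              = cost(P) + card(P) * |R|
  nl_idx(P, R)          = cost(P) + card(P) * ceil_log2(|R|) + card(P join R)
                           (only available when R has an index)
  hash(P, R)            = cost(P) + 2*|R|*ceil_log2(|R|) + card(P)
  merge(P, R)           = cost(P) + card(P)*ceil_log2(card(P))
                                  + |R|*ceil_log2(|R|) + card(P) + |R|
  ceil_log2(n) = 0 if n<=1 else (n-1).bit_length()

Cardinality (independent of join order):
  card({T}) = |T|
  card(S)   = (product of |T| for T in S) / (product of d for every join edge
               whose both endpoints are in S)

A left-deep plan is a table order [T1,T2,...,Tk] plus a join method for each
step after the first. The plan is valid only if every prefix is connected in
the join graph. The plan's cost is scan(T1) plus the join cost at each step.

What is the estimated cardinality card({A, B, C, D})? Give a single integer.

Tables in S: A(20), B(40), C(100), D(60)
Edges inside S: B-D(d=8), B-C(d=4), B-A(d=4)
numerator = 20 * 40 * 100 * 60 = 4800000
denominator = 8 * 4 * 4 = 128
card(S) = 4800000 / 128 = 37500

37500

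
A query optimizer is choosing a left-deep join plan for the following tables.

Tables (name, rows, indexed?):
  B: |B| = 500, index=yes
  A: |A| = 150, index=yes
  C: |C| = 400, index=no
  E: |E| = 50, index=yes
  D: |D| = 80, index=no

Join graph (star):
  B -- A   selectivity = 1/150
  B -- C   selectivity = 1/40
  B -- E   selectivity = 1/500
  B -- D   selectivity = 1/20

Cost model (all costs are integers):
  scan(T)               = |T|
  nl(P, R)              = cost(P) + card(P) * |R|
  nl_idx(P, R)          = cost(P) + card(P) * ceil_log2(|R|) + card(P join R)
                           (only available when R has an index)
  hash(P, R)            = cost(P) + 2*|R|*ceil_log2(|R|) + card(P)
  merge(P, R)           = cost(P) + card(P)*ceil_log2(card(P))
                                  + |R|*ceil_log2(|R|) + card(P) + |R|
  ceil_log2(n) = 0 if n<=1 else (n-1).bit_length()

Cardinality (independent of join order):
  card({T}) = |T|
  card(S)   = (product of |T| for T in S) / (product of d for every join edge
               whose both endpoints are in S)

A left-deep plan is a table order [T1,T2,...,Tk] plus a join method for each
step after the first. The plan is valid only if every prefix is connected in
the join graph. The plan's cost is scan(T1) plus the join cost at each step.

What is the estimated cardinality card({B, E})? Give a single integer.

50

Tables in S: B(500), E(50)
Edges inside S: B-E(d=500)
numerator = 500 * 50 = 25000
denominator = 500 = 500
card(S) = 25000 / 500 = 50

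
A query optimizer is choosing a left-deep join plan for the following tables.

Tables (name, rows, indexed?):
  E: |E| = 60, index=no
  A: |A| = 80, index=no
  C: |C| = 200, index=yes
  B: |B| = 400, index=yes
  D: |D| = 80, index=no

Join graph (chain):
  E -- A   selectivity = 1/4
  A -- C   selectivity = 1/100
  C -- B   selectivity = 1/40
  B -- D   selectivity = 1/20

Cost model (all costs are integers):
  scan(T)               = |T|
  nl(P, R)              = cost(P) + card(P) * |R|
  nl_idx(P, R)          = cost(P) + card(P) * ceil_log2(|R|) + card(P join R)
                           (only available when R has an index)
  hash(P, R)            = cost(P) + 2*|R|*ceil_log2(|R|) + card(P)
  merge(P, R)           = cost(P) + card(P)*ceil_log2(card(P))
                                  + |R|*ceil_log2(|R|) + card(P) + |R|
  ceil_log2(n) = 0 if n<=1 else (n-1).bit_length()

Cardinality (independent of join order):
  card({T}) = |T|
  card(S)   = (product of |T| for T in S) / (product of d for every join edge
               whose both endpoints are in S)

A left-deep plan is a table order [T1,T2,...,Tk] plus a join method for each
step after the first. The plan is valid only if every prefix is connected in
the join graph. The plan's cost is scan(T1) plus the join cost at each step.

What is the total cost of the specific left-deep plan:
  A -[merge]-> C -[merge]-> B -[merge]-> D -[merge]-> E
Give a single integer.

step 1: scan A: cost=80, card=80
step 2: join C via merge
    card(P join C) = 80*200/(100) = 160
    cost = 80 + 80*7 + 200*8 + 80 + 200 = 2520
step 3: join B via merge
    card(P join B) = 160*400/(40) = 1600
    cost = 2520 + 160*8 + 400*9 + 160 + 400 = 7960
step 4: join D via merge
    card(P join D) = 1600*80/(20) = 6400
    cost = 7960 + 1600*11 + 80*7 + 1600 + 80 = 27800
step 5: join E via merge
    card(P join E) = 6400*60/(4) = 96000
    cost = 27800 + 6400*13 + 60*6 + 6400 + 60 = 117820

117820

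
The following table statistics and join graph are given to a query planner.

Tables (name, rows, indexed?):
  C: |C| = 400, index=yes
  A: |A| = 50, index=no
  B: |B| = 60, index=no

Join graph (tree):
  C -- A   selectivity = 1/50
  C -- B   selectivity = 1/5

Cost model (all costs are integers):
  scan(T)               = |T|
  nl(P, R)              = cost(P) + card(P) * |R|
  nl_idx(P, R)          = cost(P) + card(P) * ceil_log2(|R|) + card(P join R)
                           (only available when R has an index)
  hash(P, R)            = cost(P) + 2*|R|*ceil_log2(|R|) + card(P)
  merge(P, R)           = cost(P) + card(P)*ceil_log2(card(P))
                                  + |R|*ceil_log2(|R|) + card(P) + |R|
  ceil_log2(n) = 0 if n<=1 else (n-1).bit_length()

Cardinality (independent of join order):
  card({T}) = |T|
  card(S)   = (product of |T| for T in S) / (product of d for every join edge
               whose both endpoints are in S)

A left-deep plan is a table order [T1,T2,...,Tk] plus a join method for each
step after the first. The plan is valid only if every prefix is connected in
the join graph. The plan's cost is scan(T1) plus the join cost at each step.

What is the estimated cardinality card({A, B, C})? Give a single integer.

4800

Tables in S: A(50), B(60), C(400)
Edges inside S: C-A(d=50), C-B(d=5)
numerator = 50 * 60 * 400 = 1200000
denominator = 50 * 5 = 250
card(S) = 1200000 / 250 = 4800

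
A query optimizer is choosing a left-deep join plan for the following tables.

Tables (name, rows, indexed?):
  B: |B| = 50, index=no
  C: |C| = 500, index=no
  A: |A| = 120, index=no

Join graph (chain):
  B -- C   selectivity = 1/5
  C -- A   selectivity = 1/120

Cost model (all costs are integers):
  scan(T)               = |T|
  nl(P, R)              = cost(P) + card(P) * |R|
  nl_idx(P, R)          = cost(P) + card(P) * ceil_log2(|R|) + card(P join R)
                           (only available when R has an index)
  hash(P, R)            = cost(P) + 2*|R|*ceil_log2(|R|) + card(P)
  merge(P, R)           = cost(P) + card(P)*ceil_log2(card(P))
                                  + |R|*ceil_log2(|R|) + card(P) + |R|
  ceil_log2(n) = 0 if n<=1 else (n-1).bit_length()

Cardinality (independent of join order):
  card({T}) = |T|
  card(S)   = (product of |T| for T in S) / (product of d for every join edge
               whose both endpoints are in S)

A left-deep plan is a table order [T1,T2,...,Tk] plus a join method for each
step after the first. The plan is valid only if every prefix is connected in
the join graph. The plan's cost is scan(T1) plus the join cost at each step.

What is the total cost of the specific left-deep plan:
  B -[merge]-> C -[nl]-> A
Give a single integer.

605400

step 1: scan B: cost=50, card=50
step 2: join C via merge
    card(P join C) = 50*500/(5) = 5000
    cost = 50 + 50*6 + 500*9 + 50 + 500 = 5400
step 3: join A via nl
    card(P join A) = 5000*120/(120) = 5000
    cost = 5400 + 5000*120 = 605400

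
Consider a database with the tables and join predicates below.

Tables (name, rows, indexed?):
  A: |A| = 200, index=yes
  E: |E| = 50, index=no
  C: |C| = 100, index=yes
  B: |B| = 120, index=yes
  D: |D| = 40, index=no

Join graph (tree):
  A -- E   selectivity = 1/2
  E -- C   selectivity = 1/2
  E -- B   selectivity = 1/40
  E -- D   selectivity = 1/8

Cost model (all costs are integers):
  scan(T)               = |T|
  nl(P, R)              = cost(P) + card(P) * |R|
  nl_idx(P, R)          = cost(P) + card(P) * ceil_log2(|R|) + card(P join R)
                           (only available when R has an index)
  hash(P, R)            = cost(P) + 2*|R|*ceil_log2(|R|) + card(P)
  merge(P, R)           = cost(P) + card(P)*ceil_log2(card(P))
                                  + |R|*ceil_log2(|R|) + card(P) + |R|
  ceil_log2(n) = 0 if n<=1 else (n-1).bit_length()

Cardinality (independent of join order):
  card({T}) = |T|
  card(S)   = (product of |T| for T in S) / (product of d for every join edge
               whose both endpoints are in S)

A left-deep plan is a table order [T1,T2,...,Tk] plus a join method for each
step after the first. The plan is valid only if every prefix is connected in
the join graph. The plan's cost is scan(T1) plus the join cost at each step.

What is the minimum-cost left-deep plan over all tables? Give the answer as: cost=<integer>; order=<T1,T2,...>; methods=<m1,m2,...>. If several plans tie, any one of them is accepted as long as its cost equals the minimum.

Selinger DP (subsets sized 1..n):
  {A}: scan cost=200, card=200
  {E}: scan cost=50, card=50
  {C}: scan cost=100, card=100
  {B}: scan cost=120, card=120
  {D}: scan cost=40, card=40
  {AE}: card=5000; try (E,hash)→1000, (A,merge)→2200, (E,merge)→2350, (A,hash)→3300, (A,nl_idx)→5450, (A,nl)→10050 …(+1); best=1000 via (E,hash)
  {CE}: card=2500; try (E,hash)→800, (C,merge)→1200, (E,merge)→1250, (C,hash)→1500, (C,nl_idx)→2900, (C,nl)→5050 …(+1); best=800 via (E,hash)
  {BE}: card=150; try (B,nl_idx)→550, (E,hash)→840, (B,merge)→1360, (E,merge)→1430, (B,hash)→1780, (B,nl)→6050 …(+1); best=550 via (B,nl_idx)
  {DE}: card=250; try (D,hash)→580, (E,merge)→670, (E,hash)→680, (D,merge)→680, (E,nl)→2040, (D,nl)→2050; best=580 via (D,hash)
  {ACE}: card=250000; try (A,hash)→6500, (C,hash)→7400, (A,merge)→35100, (C,merge)→71800, (A,nl_idx)→270800, (C,nl_idx)→286000 …(+2); best=6500 via (A,hash)
  {ABE}: card=15000; try (A,merge)→3700, (A,hash)→3900, (B,hash)→7680, (A,nl_idx)→16750, (A,nl)→30550, (B,nl_idx)→51000 …(+2); best=3700 via (A,merge)
  {ADE}: card=25000; try (A,hash)→4030, (A,merge)→4630, (D,hash)→6480, (A,nl_idx)→27580, (A,nl)→50580, (D,merge)→71280 …(+1); best=4030 via (A,hash)
  {BCE}: card=7500; try (C,hash)→2100, (C,merge)→2700, (B,hash)→4980, (C,nl_idx)→9100, (C,nl)→15550, (B,nl_idx)→25800 …(+2); best=2100 via (C,hash)
  {CDE}: card=12500; try (C,hash)→2230, (C,merge)→3630, (D,hash)→3780, (C,nl_idx)→14830, (C,nl)→25580, (D,merge)→33580 …(+1); best=2230 via (C,hash)
  {BDE}: card=750; try (D,hash)→1180, (D,merge)→2180, (B,hash)→2510, (B,nl_idx)→3080, (B,merge)→3790, (D,nl)→6550 …(+1); best=1180 via (D,hash)
  {ABCE}: card=750000; try (A,hash)→12800, (C,hash)→20100, (A,merge)→108900, (C,merge)→229500, (B,hash)→258180, (A,nl_idx)→812100 …(+6); best=12800 via (A,hash)
  {ACDE}: card=1250000; try (A,hash)→17930, (C,hash)→30430, (A,merge)→191530, (D,hash)→256980, (C,merge)→404830, (A,nl_idx)→1352230 …(+5); best=17930 via (A,hash)
  {ABDE}: card=75000; try (A,hash)→5130, (A,merge)→11230, (D,hash)→19180, (B,hash)→30710, (A,nl_idx)→82180, (A,nl)→151180 …(+5); best=5130 via (A,hash)
  {BCDE}: card=37500; try (C,hash)→3330, (D,hash)→10080, (C,merge)→10230, (B,hash)→16410, (C,nl_idx)→43930, (C,nl)→76180 …(+5); best=3330 via (C,hash)
  {ABCDE}: card=3750000; try (A,hash)→44030, (C,hash)→81530, (A,merge)→642630, (D,hash)→763280, (B,hash)→1269610, (C,merge)→1355930 …(+9); best=44030 via (A,hash)

cost=44030; order=E,B,D,C,A; methods=nl_idx,hash,hash,hash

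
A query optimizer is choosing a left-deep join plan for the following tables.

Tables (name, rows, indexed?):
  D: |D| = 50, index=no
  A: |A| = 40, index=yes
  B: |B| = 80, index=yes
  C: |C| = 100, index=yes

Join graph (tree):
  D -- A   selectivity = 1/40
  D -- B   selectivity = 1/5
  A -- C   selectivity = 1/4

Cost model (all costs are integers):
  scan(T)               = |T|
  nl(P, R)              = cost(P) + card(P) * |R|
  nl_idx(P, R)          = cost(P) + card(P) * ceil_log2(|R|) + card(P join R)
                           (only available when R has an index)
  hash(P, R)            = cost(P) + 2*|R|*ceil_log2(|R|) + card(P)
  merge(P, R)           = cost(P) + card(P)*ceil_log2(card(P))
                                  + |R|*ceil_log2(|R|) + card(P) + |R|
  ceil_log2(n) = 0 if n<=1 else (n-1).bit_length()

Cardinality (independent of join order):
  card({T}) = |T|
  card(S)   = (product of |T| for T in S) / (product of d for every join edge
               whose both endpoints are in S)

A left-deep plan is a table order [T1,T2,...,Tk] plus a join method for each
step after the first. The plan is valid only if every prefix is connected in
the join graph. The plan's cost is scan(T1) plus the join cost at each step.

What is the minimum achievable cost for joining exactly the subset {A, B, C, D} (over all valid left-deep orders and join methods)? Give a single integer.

3590

Selinger DP over subsets of {A,B,C,D}:
  {D}: scan cost=50, card=50
  {A}: scan cost=40, card=40
  {B}: scan cost=80, card=80
  {C}: scan cost=100, card=100
  {AD}: card=50; try (A,nl_idx)→400, (A,hash)→580, (D,merge)→670, (D,hash)→680, (A,merge)→680, (D,nl)→2040 …(+1); best=400 via (A,nl_idx)
  {BD}: card=800; try (D,hash)→760, (B,merge)→1040, (D,merge)→1070, (B,nl_idx)→1200, (B,hash)→1220, (B,nl)→4050 …(+1); best=760 via (D,hash)
  {AC}: card=1000; try (A,hash)→680, (C,merge)→1120, (A,merge)→1180, (C,nl_idx)→1320, (C,hash)→1480, (A,nl_idx)→1700 …(+2); best=680 via (A,hash)
  {ABD}: card=800; try (B,merge)→1390, (B,nl_idx)→1550, (B,hash)→1570, (A,hash)→2040, (B,nl)→4400, (A,nl_idx)→6360 …(+2); best=1390 via (B,merge)
  {ACD}: card=1250; try (C,merge)→1550, (C,hash)→1850, (C,nl_idx)→2000, (D,hash)→2280, (C,nl)→5400, (D,merge)→12030 …(+1); best=1550 via (C,merge)
  {ABCD}: card=20000; try (C,hash)→3590, (B,hash)→3920, (C,merge)→10990, (B,merge)→17190, (C,nl_idx)→26990, (B,nl_idx)→30300 …(+2); best=3590 via (C,hash)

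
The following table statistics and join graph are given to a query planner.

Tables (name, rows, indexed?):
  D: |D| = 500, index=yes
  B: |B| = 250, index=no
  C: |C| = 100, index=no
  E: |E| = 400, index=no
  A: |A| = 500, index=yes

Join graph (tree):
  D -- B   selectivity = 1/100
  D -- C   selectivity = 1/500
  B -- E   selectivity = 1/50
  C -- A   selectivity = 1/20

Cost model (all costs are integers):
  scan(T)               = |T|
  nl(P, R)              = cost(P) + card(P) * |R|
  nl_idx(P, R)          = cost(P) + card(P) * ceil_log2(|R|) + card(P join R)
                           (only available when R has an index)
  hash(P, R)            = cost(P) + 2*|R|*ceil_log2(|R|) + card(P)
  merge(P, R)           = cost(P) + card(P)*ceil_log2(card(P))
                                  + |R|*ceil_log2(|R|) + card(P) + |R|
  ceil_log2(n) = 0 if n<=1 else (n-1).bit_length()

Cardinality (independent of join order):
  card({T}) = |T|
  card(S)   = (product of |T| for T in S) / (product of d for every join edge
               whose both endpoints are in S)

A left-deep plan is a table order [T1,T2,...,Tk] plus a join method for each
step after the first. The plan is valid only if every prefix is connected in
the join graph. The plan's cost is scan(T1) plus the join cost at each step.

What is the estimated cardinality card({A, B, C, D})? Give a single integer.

6250

Tables in S: A(500), B(250), C(100), D(500)
Edges inside S: D-B(d=100), D-C(d=500), C-A(d=20)
numerator = 500 * 250 * 100 * 500 = 6250000000
denominator = 100 * 500 * 20 = 1000000
card(S) = 6250000000 / 1000000 = 6250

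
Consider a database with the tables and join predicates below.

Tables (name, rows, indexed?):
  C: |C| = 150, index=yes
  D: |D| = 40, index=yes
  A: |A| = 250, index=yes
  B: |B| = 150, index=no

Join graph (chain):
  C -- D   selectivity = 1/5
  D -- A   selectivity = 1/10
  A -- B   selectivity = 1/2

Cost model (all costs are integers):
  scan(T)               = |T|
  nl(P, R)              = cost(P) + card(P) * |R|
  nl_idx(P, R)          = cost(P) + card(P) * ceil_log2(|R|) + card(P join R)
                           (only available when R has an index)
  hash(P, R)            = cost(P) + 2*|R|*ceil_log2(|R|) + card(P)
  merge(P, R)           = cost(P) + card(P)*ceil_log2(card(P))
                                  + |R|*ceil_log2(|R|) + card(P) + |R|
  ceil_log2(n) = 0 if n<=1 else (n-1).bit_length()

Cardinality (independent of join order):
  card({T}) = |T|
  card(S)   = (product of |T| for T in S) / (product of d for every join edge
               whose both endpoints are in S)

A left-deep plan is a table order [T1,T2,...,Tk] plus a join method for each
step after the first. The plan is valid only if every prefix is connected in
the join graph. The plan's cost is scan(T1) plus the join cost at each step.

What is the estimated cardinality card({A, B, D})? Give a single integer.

75000

Tables in S: A(250), B(150), D(40)
Edges inside S: D-A(d=10), A-B(d=2)
numerator = 250 * 150 * 40 = 1500000
denominator = 10 * 2 = 20
card(S) = 1500000 / 20 = 75000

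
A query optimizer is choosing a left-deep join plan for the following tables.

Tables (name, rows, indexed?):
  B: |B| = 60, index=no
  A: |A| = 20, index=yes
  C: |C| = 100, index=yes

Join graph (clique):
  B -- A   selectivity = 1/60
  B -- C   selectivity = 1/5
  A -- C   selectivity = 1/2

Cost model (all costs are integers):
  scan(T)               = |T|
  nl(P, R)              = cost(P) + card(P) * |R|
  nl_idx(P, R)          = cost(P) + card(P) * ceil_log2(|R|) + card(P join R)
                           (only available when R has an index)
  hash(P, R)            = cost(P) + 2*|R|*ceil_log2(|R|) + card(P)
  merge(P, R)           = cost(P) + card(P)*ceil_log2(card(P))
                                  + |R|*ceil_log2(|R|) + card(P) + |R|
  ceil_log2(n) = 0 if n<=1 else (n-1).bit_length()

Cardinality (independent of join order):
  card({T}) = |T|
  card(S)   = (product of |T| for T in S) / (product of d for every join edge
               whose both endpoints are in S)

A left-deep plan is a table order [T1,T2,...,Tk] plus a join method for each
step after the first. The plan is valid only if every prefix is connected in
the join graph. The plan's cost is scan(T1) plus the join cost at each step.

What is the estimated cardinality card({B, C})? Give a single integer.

1200

Tables in S: B(60), C(100)
Edges inside S: B-C(d=5)
numerator = 60 * 100 = 6000
denominator = 5 = 5
card(S) = 6000 / 5 = 1200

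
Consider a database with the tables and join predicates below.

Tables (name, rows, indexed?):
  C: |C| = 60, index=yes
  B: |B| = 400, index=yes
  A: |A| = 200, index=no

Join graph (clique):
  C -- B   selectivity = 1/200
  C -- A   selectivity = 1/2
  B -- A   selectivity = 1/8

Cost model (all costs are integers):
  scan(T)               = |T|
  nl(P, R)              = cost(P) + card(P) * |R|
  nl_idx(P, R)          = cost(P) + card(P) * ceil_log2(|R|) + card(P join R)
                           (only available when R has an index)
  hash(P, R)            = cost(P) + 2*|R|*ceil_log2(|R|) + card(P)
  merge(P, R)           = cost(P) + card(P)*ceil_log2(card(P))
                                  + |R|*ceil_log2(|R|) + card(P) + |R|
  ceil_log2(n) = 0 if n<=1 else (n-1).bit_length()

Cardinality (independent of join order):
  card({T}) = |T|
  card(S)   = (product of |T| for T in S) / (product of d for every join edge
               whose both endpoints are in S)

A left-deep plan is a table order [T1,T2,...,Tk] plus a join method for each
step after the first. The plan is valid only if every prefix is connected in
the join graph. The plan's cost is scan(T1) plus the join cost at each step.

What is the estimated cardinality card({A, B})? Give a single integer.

Tables in S: A(200), B(400)
Edges inside S: B-A(d=8)
numerator = 200 * 400 = 80000
denominator = 8 = 8
card(S) = 80000 / 8 = 10000

10000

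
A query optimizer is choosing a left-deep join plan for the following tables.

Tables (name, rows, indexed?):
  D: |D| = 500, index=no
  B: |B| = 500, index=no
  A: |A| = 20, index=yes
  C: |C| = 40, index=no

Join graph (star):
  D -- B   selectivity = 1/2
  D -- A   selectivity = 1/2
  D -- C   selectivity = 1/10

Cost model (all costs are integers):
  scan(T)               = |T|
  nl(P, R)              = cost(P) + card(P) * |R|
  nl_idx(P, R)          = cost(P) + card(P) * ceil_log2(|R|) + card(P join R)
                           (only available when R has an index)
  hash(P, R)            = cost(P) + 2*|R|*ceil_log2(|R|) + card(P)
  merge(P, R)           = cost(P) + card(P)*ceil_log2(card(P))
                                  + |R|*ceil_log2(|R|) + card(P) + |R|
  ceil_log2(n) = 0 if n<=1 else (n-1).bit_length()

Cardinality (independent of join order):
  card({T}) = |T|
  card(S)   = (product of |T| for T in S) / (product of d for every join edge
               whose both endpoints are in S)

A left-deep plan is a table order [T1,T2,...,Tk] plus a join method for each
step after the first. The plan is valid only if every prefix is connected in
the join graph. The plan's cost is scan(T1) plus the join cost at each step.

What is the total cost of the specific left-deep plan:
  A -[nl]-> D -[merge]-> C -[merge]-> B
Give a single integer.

405300

step 1: scan A: cost=20, card=20
step 2: join D via nl
    card(P join D) = 20*500/(2) = 5000
    cost = 20 + 20*500 = 10020
step 3: join C via merge
    card(P join C) = 5000*40/(10) = 20000
    cost = 10020 + 5000*13 + 40*6 + 5000 + 40 = 80300
step 4: join B via merge
    card(P join B) = 20000*500/(2) = 5000000
    cost = 80300 + 20000*15 + 500*9 + 20000 + 500 = 405300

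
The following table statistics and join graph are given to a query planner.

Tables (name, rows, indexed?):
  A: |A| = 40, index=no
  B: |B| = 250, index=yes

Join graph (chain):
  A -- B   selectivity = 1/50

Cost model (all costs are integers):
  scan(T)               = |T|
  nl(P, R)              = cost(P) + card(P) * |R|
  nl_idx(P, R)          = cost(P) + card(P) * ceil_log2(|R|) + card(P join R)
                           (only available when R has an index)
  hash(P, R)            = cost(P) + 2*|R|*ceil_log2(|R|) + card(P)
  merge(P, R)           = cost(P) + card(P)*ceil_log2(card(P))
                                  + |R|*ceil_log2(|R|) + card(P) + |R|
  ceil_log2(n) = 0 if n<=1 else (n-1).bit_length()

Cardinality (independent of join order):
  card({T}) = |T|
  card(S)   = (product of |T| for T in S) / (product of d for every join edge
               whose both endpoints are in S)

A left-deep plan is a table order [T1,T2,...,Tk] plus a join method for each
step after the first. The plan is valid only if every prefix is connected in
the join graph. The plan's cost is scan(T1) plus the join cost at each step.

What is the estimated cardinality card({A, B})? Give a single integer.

Tables in S: A(40), B(250)
Edges inside S: A-B(d=50)
numerator = 40 * 250 = 10000
denominator = 50 = 50
card(S) = 10000 / 50 = 200

200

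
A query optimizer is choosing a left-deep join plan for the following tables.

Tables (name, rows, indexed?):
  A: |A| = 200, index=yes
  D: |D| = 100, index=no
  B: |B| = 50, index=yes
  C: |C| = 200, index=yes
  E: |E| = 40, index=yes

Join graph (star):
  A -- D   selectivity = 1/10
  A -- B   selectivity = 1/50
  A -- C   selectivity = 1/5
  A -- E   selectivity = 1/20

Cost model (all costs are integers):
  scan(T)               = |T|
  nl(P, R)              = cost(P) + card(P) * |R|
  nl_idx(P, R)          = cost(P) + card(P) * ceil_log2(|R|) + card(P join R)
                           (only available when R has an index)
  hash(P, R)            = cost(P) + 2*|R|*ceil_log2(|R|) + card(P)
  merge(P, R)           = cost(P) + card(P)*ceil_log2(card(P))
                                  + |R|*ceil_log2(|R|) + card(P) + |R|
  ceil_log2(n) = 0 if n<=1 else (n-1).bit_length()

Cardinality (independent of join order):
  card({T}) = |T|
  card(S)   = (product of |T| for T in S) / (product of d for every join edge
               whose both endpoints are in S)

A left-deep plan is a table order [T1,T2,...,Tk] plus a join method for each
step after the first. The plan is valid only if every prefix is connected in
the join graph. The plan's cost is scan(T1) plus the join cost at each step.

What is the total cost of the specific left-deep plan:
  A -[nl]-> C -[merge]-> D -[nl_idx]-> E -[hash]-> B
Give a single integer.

step 1: scan A: cost=200, card=200
step 2: join C via nl
    card(P join C) = 200*200/(5) = 8000
    cost = 200 + 200*200 = 40200
step 3: join D via merge
    card(P join D) = 8000*100/(10) = 80000
    cost = 40200 + 8000*13 + 100*7 + 8000 + 100 = 153000
step 4: join E via nl_idx
    card(P join E) = 80000*40/(20) = 160000
    cost = 153000 + 80000*6 + 160000 = 793000
step 5: join B via hash
    card(P join B) = 160000*50/(50) = 160000
    cost = 793000 + 2*50*6 + 160000 = 953600

953600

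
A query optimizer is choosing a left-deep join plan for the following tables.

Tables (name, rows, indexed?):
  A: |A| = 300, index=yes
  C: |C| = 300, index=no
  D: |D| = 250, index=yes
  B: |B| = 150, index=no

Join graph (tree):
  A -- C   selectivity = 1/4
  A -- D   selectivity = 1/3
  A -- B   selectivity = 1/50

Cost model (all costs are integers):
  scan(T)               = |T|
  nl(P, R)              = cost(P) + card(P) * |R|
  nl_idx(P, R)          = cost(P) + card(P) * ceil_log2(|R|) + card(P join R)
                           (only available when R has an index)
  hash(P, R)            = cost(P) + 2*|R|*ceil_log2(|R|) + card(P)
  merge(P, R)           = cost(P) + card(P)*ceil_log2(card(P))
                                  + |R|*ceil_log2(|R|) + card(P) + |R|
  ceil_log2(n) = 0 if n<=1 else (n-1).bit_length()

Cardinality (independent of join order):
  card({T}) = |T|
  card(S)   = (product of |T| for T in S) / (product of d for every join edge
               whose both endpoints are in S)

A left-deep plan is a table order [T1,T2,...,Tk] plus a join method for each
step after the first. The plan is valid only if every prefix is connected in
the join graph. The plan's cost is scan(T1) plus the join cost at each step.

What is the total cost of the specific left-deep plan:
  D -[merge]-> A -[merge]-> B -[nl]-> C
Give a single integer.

22906850

step 1: scan D: cost=250, card=250
step 2: join A via merge
    card(P join A) = 250*300/(3) = 25000
    cost = 250 + 250*8 + 300*9 + 250 + 300 = 5500
step 3: join B via merge
    card(P join B) = 25000*150/(50) = 75000
    cost = 5500 + 25000*15 + 150*8 + 25000 + 150 = 406850
step 4: join C via nl
    card(P join C) = 75000*300/(4) = 5625000
    cost = 406850 + 75000*300 = 22906850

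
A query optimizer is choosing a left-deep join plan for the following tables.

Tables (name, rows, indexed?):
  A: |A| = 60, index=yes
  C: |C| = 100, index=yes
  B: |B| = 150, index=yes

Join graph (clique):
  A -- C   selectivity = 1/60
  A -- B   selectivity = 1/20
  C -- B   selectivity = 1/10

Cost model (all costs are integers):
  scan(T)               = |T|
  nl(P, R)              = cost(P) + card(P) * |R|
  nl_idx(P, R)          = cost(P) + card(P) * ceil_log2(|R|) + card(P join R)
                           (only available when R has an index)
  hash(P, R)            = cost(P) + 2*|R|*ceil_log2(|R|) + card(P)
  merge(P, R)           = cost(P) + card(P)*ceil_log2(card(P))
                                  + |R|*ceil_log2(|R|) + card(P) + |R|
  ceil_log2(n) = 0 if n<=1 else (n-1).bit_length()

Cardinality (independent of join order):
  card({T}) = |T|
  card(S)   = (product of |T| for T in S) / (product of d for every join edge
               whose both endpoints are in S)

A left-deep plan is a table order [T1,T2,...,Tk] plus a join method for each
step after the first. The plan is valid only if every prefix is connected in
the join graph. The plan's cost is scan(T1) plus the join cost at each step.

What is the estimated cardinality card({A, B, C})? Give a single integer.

Tables in S: A(60), B(150), C(100)
Edges inside S: A-C(d=60), A-B(d=20), C-B(d=10)
numerator = 60 * 150 * 100 = 900000
denominator = 60 * 20 * 10 = 12000
card(S) = 900000 / 12000 = 75

75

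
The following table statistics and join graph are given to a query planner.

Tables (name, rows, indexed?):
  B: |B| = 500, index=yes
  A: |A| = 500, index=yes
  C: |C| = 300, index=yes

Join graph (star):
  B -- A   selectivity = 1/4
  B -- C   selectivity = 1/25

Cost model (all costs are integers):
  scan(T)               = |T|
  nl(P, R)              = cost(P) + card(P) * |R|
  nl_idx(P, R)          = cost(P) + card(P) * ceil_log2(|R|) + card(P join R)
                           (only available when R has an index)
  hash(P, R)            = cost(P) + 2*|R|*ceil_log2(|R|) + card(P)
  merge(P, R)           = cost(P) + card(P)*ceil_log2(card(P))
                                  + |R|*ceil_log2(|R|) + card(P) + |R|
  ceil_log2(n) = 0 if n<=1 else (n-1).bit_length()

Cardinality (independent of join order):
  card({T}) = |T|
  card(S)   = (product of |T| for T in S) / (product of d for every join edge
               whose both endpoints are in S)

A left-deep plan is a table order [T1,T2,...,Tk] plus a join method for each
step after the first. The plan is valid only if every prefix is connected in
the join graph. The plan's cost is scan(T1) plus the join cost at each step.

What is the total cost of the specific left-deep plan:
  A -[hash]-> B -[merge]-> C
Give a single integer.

step 1: scan A: cost=500, card=500
step 2: join B via hash
    card(P join B) = 500*500/(4) = 62500
    cost = 500 + 2*500*9 + 500 = 10000
step 3: join C via merge
    card(P join C) = 62500*300/(25) = 750000
    cost = 10000 + 62500*16 + 300*9 + 62500 + 300 = 1075500

1075500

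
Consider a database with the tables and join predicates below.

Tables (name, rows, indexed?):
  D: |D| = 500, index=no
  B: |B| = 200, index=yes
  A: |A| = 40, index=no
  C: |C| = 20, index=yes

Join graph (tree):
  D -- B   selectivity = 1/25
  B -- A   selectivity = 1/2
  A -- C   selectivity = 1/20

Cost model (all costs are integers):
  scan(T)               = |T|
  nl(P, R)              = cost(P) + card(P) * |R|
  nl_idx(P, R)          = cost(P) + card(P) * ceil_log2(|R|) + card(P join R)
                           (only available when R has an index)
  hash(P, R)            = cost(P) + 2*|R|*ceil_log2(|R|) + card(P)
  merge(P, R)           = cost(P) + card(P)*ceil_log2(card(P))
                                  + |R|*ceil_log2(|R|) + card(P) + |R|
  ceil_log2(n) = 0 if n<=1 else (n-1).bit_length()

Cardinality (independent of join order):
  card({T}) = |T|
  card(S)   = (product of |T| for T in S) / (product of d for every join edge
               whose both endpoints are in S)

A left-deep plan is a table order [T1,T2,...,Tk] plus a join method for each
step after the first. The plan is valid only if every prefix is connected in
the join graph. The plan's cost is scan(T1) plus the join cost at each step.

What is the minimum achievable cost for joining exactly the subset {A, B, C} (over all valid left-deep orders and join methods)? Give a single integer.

2360

Selinger DP over subsets of {A,B,C}:
  {B}: scan cost=200, card=200
  {A}: scan cost=40, card=40
  {C}: scan cost=20, card=20
  {AB}: card=4000; try (A,hash)→880, (B,merge)→2120, (A,merge)→2280, (B,hash)→3280, (B,nl_idx)→4360, (B,nl)→8040 …(+1); best=880 via (A,hash)
  {AC}: card=40; try (C,hash)→280, (C,nl_idx)→280, (A,merge)→420, (C,merge)→440, (A,hash)→520, (A,nl)→820 …(+1); best=280 via (C,hash)
  {ABC}: card=4000; try (B,merge)→2360, (B,hash)→3520, (B,nl_idx)→4600, (C,hash)→5080, (B,nl)→8280, (C,nl_idx)→24880 …(+2); best=2360 via (B,merge)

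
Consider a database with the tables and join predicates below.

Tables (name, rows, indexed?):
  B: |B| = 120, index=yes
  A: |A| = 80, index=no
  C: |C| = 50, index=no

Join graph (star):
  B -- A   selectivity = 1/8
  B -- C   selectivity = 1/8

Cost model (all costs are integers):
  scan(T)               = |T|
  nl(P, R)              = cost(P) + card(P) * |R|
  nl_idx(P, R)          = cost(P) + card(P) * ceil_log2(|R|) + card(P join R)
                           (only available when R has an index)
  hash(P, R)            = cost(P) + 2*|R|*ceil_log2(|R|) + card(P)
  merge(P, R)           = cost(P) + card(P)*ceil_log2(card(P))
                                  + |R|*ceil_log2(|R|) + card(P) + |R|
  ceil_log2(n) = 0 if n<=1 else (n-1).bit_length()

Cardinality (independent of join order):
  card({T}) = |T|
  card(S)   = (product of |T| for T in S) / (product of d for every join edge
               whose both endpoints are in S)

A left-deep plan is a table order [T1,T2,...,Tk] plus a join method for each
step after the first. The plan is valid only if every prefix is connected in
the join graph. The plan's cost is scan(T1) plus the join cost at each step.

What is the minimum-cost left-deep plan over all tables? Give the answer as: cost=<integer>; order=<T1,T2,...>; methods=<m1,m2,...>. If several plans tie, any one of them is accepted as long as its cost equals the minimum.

cost=2710; order=B,C,A; methods=hash,hash

Selinger DP (subsets sized 1..n):
  {B}: scan cost=120, card=120
  {A}: scan cost=80, card=80
  {C}: scan cost=50, card=50
  {AB}: card=1200; try (A,hash)→1360, (B,merge)→1680, (A,merge)→1720, (B,hash)→1840, (B,nl_idx)→1840, (B,nl)→9680 …(+1); best=1360 via (A,hash)
  {BC}: card=750; try (C,hash)→840, (B,nl_idx)→1150, (B,merge)→1360, (C,merge)→1430, (B,hash)→1780, (B,nl)→6050 …(+1); best=840 via (C,hash)
  {ABC}: card=7500; try (A,hash)→2710, (C,hash)→3160, (A,merge)→9730, (C,merge)→16110, (A,nl)→60840, (C,nl)→61360; best=2710 via (A,hash)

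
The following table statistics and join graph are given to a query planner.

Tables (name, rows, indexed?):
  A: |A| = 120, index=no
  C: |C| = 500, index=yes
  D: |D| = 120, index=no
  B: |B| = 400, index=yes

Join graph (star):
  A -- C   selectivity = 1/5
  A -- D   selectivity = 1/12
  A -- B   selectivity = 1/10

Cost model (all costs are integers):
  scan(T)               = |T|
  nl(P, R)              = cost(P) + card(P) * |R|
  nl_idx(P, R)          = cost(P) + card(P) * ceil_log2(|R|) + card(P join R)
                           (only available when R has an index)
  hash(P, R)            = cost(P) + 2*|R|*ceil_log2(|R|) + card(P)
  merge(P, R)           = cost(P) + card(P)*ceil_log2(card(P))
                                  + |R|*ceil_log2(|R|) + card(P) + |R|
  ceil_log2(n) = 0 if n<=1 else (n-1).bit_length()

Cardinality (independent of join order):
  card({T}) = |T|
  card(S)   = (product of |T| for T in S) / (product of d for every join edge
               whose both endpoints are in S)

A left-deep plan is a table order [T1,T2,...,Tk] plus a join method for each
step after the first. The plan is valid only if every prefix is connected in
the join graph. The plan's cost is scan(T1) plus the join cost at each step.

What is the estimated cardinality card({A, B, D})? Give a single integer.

48000

Tables in S: A(120), B(400), D(120)
Edges inside S: A-D(d=12), A-B(d=10)
numerator = 120 * 400 * 120 = 5760000
denominator = 12 * 10 = 120
card(S) = 5760000 / 120 = 48000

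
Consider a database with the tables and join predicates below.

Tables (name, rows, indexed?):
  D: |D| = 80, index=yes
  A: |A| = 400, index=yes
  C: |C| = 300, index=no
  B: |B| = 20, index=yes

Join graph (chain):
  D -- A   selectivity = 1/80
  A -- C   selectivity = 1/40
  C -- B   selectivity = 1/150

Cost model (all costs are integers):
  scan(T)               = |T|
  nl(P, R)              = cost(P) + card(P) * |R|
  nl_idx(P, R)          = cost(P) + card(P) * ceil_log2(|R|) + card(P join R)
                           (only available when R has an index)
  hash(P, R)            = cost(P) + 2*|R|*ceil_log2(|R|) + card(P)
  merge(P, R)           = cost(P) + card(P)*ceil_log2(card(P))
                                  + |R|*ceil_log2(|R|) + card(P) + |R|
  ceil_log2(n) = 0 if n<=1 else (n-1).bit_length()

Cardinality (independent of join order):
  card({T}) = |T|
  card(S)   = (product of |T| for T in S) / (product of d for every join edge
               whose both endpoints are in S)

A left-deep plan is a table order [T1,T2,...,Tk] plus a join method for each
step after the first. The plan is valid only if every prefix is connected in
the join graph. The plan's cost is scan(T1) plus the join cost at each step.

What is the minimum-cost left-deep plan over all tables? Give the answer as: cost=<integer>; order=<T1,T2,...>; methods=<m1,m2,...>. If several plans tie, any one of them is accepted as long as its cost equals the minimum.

cost=3080; order=C,B,A,D; methods=hash,nl_idx,hash

Selinger DP (subsets sized 1..n):
  {D}: scan cost=80, card=80
  {A}: scan cost=400, card=400
  {C}: scan cost=300, card=300
  {B}: scan cost=20, card=20
  {AD}: card=400; try (A,nl_idx)→1200, (D,hash)→1920, (D,nl_idx)→3600, (A,merge)→4720, (D,merge)→5040, (A,hash)→7360 …(+2); best=1200 via (A,nl_idx)
  {AC}: card=3000; try (A,nl_idx)→6000, (C,hash)→6200, (A,merge)→7300, (C,merge)→7400, (A,hash)→7800, (A,nl)→120300 …(+1); best=6000 via (A,nl_idx)
  {BC}: card=40; try (B,hash)→800, (B,nl_idx)→1840, (C,merge)→3140, (B,merge)→3420, (C,hash)→5440, (C,nl)→6020 …(+1); best=800 via (B,hash)
  {ACD}: card=3000; try (C,hash)→7000, (C,merge)→8200, (D,hash)→10120, (D,nl_idx)→30000, (D,merge)→45640, (C,nl)→121200 …(+1); best=7000 via (C,hash)
  {ABC}: card=400; try (A,nl_idx)→1560, (A,merge)→5080, (A,hash)→8040, (B,hash)→9200, (A,nl)→16800, (B,nl_idx)→21400 …(+2); best=1560 via (A,nl_idx)
  {ABCD}: card=400; try (D,hash)→3080, (D,nl_idx)→4760, (D,merge)→6200, (B,hash)→10200, (B,nl_idx)→22400, (D,nl)→33560 …(+2); best=3080 via (D,hash)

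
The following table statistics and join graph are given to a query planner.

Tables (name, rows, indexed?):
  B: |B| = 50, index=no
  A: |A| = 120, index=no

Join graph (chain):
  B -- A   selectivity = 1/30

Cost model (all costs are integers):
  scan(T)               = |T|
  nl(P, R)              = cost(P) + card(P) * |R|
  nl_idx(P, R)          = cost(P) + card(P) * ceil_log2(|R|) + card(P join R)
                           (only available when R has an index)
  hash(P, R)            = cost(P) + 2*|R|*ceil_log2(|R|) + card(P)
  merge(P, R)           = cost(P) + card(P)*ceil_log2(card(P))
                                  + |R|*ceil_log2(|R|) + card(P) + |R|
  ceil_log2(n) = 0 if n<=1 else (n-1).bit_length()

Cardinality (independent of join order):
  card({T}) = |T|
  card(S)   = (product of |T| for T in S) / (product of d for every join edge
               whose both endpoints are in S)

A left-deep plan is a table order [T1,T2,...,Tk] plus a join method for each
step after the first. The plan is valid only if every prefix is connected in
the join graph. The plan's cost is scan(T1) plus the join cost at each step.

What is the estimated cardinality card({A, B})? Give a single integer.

200

Tables in S: A(120), B(50)
Edges inside S: B-A(d=30)
numerator = 120 * 50 = 6000
denominator = 30 = 30
card(S) = 6000 / 30 = 200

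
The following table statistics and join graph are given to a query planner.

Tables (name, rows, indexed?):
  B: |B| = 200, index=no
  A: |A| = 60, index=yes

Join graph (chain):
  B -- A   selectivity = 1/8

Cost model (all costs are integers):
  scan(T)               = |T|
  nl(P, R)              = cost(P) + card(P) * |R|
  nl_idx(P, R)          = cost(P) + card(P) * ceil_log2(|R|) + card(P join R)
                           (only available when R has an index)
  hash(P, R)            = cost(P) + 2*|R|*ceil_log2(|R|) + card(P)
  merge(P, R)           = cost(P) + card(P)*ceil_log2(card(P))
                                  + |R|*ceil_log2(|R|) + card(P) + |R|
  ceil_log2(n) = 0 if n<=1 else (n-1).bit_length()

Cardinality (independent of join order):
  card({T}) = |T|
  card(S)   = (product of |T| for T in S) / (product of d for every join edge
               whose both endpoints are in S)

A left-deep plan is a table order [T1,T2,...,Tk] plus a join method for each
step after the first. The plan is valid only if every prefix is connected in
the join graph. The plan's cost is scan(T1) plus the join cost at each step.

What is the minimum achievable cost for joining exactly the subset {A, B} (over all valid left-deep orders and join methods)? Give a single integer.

Selinger DP over subsets of {A,B}:
  {B}: scan cost=200, card=200
  {A}: scan cost=60, card=60
  {AB}: card=1500; try (A,hash)→1120, (B,merge)→2280, (A,merge)→2420, (A,nl_idx)→2900, (B,hash)→3320, (B,nl)→12060 …(+1); best=1120 via (A,hash)

1120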